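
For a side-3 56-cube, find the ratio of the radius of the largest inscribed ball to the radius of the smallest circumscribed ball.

For an n-cube of any side s, the inradius is s/2 and the circumradius is s√n/2, so the ratio is 1/√56 ≈ 0.133631.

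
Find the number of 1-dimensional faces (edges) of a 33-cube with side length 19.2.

The 33-cube has n·2^(n-1) = 33·2^32 = 33·4294967296 = 141733920768 edges.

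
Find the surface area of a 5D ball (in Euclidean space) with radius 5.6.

|∂B_5(5.6)| ≈ 25883.4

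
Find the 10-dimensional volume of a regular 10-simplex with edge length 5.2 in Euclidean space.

V = (5.2^10 / 10!) · √((10+1) / 2^10) ≈ 0.412873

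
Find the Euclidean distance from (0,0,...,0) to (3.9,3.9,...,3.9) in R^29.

The space diagonal of an n-cube of side s is s√n. Here 3.9·√29 ≈ 21.0021.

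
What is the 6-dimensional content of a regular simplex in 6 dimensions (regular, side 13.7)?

For a regular n-simplex with edge a, V = (a^n / n!)·√((n+1)/2^n). With a=13.7, n=6: V ≈ 3037.04.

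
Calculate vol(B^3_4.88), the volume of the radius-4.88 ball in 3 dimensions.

V_3(4.88) = π^(3/2) · (4.88)^3 / Γ(3/2 + 1) ≈ 486.797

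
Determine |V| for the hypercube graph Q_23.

The 23-cube has 2^23 = 8388608 vertices.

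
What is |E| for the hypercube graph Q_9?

The 9-cube has n·2^(n-1) = 9·2^8 = 9·256 = 2304 edges.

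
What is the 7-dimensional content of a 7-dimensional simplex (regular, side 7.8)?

Volume = 7.8^7 · √(8/2^7) / 7! ≈ 87.1308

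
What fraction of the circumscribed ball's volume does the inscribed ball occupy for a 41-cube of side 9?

Volume scales as r^n, and r_in/r_out = 1/√41, giving (1/√41)^41 ≈ 8.66824e-34.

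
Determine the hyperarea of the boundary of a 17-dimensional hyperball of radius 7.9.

The surface area of an n-ball is 2π^(n/2) r^(n-1) / Γ(n/2). For n=17, r=7.9: 5.51624e+14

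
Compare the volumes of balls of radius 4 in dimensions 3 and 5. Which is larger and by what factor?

V_3(4) ≈ 268.083, V_5(4) ≈ 5390.12. The 5-ball is larger by a factor of 20.11.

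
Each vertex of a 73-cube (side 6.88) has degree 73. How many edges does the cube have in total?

Number of 1-faces = C(73,1)·2^(73-1) = 73·4722366482869645213696 = 344732753249484100599808.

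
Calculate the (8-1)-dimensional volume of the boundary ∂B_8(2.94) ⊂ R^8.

S = n·V_n(r)/r = 8·V_8(2.94)/2.94 (volume-to-surface relation), giving 61646.7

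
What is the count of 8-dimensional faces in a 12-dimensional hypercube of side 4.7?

f_8(12-cube) = (12 choose 8) · 2^4 = 7920.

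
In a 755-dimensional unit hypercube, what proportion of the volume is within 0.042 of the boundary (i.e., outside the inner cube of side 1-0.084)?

The inner cube has side 1-2·0.042 = 0.916 and volume (0.916)^755 ≈ 1.702e-29, so the shell holds 1 - 1.702e-29 of the volume.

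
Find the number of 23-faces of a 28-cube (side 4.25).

f_23(28-cube) = (28 choose 23) · 2^5 = 3144960.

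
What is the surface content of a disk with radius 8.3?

S = n·V_n(r)/r = 2·V_2(8.3)/8.3 (volume-to-surface relation), giving 2πr = 2π·8.3 ≈ 52.1504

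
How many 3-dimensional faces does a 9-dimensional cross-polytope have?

Each 3-face is the convex hull of 4 vertices, one chosen as ±e_i from each of 4 distinct axes: 2^4·C(9,4) = 2016.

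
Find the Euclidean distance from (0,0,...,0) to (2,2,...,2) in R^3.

The space diagonal of an n-cube of side s is s√n. Here 2·√3 ≈ 3.4641.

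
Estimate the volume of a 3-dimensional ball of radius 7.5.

V = 1125·π/2 ≈ 1767.15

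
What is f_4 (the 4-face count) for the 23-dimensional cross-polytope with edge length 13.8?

Each 4-face is the convex hull of 5 vertices, one chosen as ±e_i from each of 5 distinct axes: 2^5·C(23,5) = 1076768.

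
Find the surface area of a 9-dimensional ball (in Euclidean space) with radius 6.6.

S_9(6.6) = 2·π^(9/2)·(6.6)^8 / Γ(9/2) ≈ 1.06884e+08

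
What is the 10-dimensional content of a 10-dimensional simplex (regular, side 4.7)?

For a regular n-simplex with edge a, V = (a^n / n!)·√((n+1)/2^n). With a=4.7, n=10: V ≈ 0.150232.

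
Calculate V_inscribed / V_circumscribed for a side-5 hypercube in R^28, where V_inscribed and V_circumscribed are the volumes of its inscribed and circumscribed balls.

V_in/V_out = n^(-n/2) = 28^(-28/2) ≈ 5.49272e-21.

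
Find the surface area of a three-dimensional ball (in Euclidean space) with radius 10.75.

|∂B_3(10.75)| = 4πr² = 4π·(10.75)² ≈ 1452.2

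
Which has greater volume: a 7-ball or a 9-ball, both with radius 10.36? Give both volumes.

V_7(10.36) ≈ 6.052e+07. V_9(10.36) ≈ 4.53477e+09. The 9-ball is larger.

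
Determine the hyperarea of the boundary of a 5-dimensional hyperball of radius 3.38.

S_5(3.38) = 2·π^(5/2)·(3.38)^4 / Γ(5/2) ≈ 3435.07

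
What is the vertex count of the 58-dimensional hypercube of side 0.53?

The 58-cube has 2^58 = 288230376151711744 vertices.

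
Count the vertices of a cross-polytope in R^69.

The vertices are ±e_1, ..., ±e_69, so there are 2·69 = 138.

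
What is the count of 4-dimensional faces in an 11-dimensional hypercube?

Choose 4 of 11 axes to span the face (C(11,4) = 330 ways), then fix each of the remaining 7 coordinates at one of its two extreme values (2^7 = 128 ways): 330·128 = 42240.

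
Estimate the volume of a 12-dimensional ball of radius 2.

Volume = π^{12/2}·(2)^12/Γ(7) = 256·π^6/45 ≈ 5469.24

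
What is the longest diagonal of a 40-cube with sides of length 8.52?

Diagonal = √40 · 8.52 ≈ 53.8852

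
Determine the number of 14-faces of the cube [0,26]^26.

Choose 14 of 26 axes to span the face (C(26,14) = 9657700 ways), then fix each of the remaining 12 coordinates at one of its two extreme values (2^12 = 4096 ways): 9657700·4096 = 39557939200.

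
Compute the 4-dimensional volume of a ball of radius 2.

V = 8·π^2 ≈ 78.9568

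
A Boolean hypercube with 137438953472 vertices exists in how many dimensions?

The n-cube has 2^n vertices, and 137438953472 = 2^37, so n = 37.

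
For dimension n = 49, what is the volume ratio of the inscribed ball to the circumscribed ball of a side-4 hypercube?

V_in/V_out = n^(-n/2) = 49^(-49/2) ≈ 3.89221e-42.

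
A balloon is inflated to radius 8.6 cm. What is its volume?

Volume = π^{3/2}·(8.6)^3/Γ(5/2) ≈ 2664.31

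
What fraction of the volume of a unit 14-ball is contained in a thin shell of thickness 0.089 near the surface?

V(inner)/V(outer) = ((1-0.089)/1)^14 ≈ 0.2712, so the shell fraction is 0.72882.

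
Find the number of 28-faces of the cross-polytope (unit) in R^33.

f_28(33-orthoplex) = 2^29 · (33 choose 29) = 21968757719040.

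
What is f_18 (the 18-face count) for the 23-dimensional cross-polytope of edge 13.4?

Each 18-face is the convex hull of 19 vertices, one chosen as ±e_i from each of 19 distinct axes: 2^19·C(23,19) = 4642570240.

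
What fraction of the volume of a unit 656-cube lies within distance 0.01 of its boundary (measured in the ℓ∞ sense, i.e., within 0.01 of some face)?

The inner cube has side 1-2·0.01 = 0.98 and volume (0.98)^656 ≈ 1.755e-06, so the shell holds 0.9999982449 of the volume.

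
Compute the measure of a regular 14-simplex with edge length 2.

V_14 = √(15) · 2^14 / (14! · 2^(14/2)) ≈ 5.68653e-09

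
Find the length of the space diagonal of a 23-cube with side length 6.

The space diagonal of an n-cube of side s is s√n. Here 6·√23 ≈ 28.775.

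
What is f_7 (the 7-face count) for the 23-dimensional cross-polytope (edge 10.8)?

An n-cross-polytope has 2^(k+1)·C(n,k+1) k-faces. Here 2^8·C(23,8) = 256·490314 = 125520384.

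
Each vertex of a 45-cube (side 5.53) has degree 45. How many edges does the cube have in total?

The 45-cube has n·2^(n-1) = 45·2^44 = 45·17592186044416 = 791648371998720 edges.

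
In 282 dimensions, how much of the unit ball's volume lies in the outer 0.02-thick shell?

V(inner)/V(outer) = ((1-0.02)/1)^282 ≈ 0.003355, so the shell fraction is 0.996645.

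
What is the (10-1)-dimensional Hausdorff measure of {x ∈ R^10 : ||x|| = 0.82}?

The surface area of an n-ball is 2π^(n/2) r^(n-1) / Γ(n/2). For n=10, r=0.82: 4.27457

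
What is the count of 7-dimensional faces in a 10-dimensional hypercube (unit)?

An n-cube has C(n,k)·2^(n-k) k-faces. Here C(10,7)·2^3 = 120·8 = 960.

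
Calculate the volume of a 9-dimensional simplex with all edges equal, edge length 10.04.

V = (10.04^9 / 9!) · √((9+1) / 2^9) ≈ 399.214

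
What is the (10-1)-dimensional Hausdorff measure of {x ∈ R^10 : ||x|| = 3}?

S = n·V_n(r)/r = 10·V_10(3)/3 (volume-to-surface relation), giving 6561·π^5/4 ≈ 501949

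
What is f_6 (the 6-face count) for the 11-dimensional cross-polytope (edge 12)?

An n-cross-polytope has 2^(k+1)·C(n,k+1) k-faces. Here 2^7·C(11,7) = 128·330 = 42240.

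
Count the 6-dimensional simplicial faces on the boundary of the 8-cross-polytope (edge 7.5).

Each 6-face is the convex hull of 7 vertices, one chosen as ±e_i from each of 7 distinct axes: 2^7·C(8,7) = 1024.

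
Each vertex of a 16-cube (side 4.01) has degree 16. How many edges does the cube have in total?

Number of 1-faces = C(16,1)·2^(16-1) = 16·32768 = 524288.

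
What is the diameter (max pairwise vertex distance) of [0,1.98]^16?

||(1.98,1.98,...,1.98)|| = √(16)·1.98 = 7.92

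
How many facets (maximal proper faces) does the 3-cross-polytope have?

An n-cross-polytope has 2^(k+1)·C(n,k+1) k-faces. Here 2^3·C(3,3) = 8·1 = 8.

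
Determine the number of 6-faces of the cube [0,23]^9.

Number of 6-faces = C(9,6) · 2^(9-6) = 84 · 8 = 672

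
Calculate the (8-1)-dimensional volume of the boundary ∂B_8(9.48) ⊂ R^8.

S = n·V_n(r)/r = 8·V_8(9.48)/9.48 (volume-to-surface relation), giving 2.23427e+08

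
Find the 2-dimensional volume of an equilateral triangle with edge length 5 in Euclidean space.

Area = (√3/4) · 5² = 10.8253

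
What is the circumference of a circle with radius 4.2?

S = n·V_n(r)/r = 2·V_2(4.2)/4.2 (volume-to-surface relation), giving 2πr = 2π·4.2 ≈ 26.3894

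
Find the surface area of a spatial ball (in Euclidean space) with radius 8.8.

S = n·V_n(r)/r = 3·V_3(8.8)/8.8 (volume-to-surface relation), giving 4πr² = 4π·(8.8)² ≈ 973.14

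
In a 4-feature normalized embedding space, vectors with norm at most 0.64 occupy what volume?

V_4(0.64) = π^(4/2) · (0.64)^4 / Γ(4/2 + 1) ≈ 0.827922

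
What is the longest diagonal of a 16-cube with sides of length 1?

The space diagonal of an n-cube of side s is s√n. Here 1·√16 = 4.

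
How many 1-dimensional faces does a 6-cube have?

Number of 1-faces = C(6,1) · 2^(6-1) = 6 · 32 = 192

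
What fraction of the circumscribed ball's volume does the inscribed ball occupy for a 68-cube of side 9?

The radii are 9/2 and 9√68/2, so the volume ratio is (1/√68)^68 = 68^{-68/2} ≈ 4.95105e-63.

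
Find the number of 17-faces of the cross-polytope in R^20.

Each 17-face is the convex hull of 18 vertices, one chosen as ±e_i from each of 18 distinct axes: 2^18·C(20,18) = 49807360.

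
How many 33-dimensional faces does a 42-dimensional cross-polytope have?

Each 33-face is the convex hull of 34 vertices, one chosen as ±e_i from each of 34 distinct axes: 2^34·C(42,34) = 2027743138063319040.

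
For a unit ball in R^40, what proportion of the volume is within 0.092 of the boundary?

Shell fraction = 1 - (1-0.092)^40 ≈ 0.978941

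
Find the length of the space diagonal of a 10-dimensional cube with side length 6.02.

d = √(6.02² + 6.02² + ... + 6.02²) [10 terms] = √(10·6.02²) = 6.02√10 ≈ 19.0369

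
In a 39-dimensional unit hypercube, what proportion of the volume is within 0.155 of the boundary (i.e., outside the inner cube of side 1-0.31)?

The inner cube has side 1-2·0.155 = 0.69 and volume (0.69)^39 ≈ 5.189e-07, so the shell holds 0.9999994811 of the volume.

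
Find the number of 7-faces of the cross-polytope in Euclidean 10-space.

An n-cross-polytope has 2^(k+1)·C(n,k+1) k-faces. Here 2^8·C(10,8) = 256·45 = 11520.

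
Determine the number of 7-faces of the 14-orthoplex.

An n-cross-polytope has 2^(k+1)·C(n,k+1) k-faces. Here 2^8·C(14,8) = 256·3003 = 768768.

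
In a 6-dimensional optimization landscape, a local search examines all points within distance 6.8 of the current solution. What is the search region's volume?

The n-ball volume is π^(n/2)·r^n/Γ(n/2+1). With n=6, r=6.8: V ≈ 510919.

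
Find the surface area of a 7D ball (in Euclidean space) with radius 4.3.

S_7(4.3) = 2·π^(7/2)·(4.3)^6 / Γ(7/2) ≈ 209069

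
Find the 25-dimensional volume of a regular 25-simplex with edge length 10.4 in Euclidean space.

Volume = 10.4^25 · √(26/2^25) / 25! ≈ 0.00151286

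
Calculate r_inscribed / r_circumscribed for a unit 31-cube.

r_in / r_out = (1/2) / (1√31/2) = 1/√31 ≈ 0.179605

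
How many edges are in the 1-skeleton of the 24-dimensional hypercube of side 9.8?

An n-cube has n·2^(n-1) edges. With n = 24: 24·8388608 = 201326592.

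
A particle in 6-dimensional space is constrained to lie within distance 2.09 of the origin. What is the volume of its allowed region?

V_6(2.09) = π^(6/2) · (2.09)^6 / Γ(6/2 + 1) ≈ 430.701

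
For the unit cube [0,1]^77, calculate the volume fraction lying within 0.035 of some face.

Shell fraction = 1 - (1-0.07)^77 ≈ 0.996257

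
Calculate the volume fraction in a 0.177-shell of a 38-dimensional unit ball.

Shell fraction = 1 - (1-0.177)^38 ≈ 0.99939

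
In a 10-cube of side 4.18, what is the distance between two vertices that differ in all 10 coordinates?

The space diagonal of an n-cube of side s is s√n. Here 4.18·√10 ≈ 13.2183.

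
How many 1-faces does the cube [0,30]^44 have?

The 44-cube has n·2^(n-1) = 44·2^43 = 44·8796093022208 = 387028092977152 edges.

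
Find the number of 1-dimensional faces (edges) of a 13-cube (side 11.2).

Number of 1-faces = C(13,1)·2^(13-1) = 13·4096 = 53248.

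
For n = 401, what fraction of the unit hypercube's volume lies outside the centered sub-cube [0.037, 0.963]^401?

Shell fraction = 1 - (1-0.074)^401 ≈ 1 - 4.083e-14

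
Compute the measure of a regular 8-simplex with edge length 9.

For a regular n-simplex with edge a, V = (a^n / n!)·√((n+1)/2^n). With a=9, n=8: V ≈ 200.18.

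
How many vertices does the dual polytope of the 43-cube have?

Number of vertices = 2n = 86.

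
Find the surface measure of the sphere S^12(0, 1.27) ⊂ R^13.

S = n·V_n(r)/r = 13·V_13(1.27)/1.27 (volume-to-surface relation), giving 208.415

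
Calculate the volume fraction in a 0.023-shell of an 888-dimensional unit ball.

1 - (1-0.023)^888 ≈ 0.9999999989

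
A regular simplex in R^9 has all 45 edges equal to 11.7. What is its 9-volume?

V_9 = √(10) · 11.7^9 / (9! · 2^(9/2)) ≈ 1582.25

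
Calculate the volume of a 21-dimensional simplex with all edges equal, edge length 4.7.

V = (4.7^21 / 21!) · √((21+1) / 2^21) ≈ 8.24342e-09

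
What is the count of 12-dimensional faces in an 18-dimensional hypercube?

Number of 12-faces = C(18,12) · 2^(18-12) = 18564 · 64 = 1188096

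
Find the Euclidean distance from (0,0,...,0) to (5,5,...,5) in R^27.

The space diagonal of an n-cube of side s is s√n. Here 5·√27 ≈ 25.9808.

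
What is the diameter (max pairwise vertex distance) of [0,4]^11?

||(4,4,...,4)|| = √(11)·4 ≈ 13.2665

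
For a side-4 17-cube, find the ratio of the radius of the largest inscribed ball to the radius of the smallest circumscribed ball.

Ratio = (s/2)/(s√17/2) = 17^(-1/2) ≈ 0.242536.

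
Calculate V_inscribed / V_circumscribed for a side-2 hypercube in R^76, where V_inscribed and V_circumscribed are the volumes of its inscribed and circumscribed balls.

V_in / V_out = (r_in/r_out)^76 = (1/√76)^76 = 76^(-76/2) ≈ 3.3813e-72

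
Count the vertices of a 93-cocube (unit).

The vertices are ±e_1, ..., ±e_93, so there are 2·93 = 186.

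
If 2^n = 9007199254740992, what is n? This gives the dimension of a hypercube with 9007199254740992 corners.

n = log_2(9007199254740992) = 53.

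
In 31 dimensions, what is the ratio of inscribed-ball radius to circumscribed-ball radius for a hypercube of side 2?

For an n-cube of any side s, the inradius is s/2 and the circumradius is s√n/2, so the ratio is 1/√31 ≈ 0.179605.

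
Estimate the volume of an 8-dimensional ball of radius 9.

V_8(9) = π^(8/2) · (9)^8 / Γ(8/2 + 1) = 14348907·π^4/8 ≈ 1.74714e+08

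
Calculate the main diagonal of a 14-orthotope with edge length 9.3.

The space diagonal of an n-cube of side s is s√n. Here 9.3·√14 ≈ 34.7974.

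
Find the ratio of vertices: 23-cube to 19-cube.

The 23-cube has 2^23 = 8388608 vertices. The 19-cube has 2^19 = 524288 vertices. Ratio: 8388608/524288 = 16.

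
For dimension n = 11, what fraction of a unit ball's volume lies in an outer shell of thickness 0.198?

1 - (1-0.198)^11 ≈ 0.911709 ≈ 91.17%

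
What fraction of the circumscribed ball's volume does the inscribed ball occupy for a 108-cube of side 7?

The radii are 7/2 and 7√108/2, so the volume ratio is (1/√108)^108 = 108^{-108/2} ≈ 1.56717e-110.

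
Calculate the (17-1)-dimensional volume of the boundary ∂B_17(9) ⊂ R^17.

|∂B_17(9)| = 11712917736940032·π^8/25025 ≈ 4.44109e+15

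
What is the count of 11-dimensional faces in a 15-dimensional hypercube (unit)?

An n-cube has C(n,k)·2^(n-k) k-faces. Here C(15,11)·2^4 = 1365·16 = 21840.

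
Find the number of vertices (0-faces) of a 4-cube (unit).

Choose 0 of 4 axes to span the face (C(4,0) = 1 way), then fix each of the remaining 4 coordinates at one of its two extreme values (2^4 = 16 ways): 1·16 = 16.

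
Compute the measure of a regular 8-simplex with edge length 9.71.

Volume = 9.71^8 · √(9/2^8) / 8! ≈ 367.481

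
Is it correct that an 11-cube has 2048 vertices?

True. The 11-cube has 2^11 = 2048 vertices.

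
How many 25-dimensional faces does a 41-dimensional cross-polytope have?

Each 25-face is the convex hull of 26 vertices, one chosen as ±e_i from each of 26 distinct axes: 2^26·C(41,26) = 4256867909206278144.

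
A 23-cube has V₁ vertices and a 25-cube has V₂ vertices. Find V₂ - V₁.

V₁ = 2^23 = 8388608. V₂ = 2^25 = 33554432. V₂ - V₁ = 25165824.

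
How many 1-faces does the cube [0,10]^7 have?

An n-cube has n·2^(n-1) edges. With n = 7: 7·64 = 448.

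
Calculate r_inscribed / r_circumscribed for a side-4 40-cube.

For an n-cube of any side s, the inradius is s/2 and the circumradius is s√n/2, so the ratio is 1/√40 ≈ 0.158114.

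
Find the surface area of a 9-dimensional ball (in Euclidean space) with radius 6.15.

S = n·V_n(r)/r = 9·V_9(6.15)/6.15 (volume-to-surface relation), giving 6.07521e+07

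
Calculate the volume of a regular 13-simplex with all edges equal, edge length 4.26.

V_13 = √(14) · 4.26^13 / (13! · 2^(13/2)) ≈ 0.00101021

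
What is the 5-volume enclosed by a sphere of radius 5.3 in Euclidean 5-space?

Volume = π^{5/2}·(5.3)^5/Γ(7/2) ≈ 22012.9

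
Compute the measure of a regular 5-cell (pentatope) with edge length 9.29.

For a regular n-simplex with edge a, V = (a^n / n!)·√((n+1)/2^n). With a=9.29, n=4: V ≈ 173.491.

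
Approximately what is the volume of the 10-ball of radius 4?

V_10(4) = π^(10/2) · (4)^10 / Γ(10/2 + 1) = 131072·π^5/15 ≈ 2.67404e+06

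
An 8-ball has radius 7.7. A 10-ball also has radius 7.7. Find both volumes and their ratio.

V_8(7.7) ≈ 5.0155e+07. V_10(7.7) ≈ 1.86842e+09. Ratio V_8/V_10 ≈ 0.02684.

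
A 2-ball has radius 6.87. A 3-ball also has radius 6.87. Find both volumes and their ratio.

V_2(6.87) ≈ 148.273. V_3(6.87) ≈ 1358.18. Ratio V_2/V_3 ≈ 0.1092.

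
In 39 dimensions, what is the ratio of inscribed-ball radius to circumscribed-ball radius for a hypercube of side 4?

Ratio = (s/2)/(s√39/2) = 39^(-1/2) ≈ 0.160128.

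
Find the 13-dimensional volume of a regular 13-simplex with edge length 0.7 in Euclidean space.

V = (0.7^13 / 13!) · √((13+1) / 2^13) ≈ 6.43225e-14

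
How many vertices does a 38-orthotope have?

Number of vertices = 2^38 = 274877906944.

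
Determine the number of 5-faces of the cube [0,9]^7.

Number of 5-faces = C(7,5) · 2^(7-5) = 21 · 4 = 84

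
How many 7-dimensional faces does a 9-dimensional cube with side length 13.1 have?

Number of 7-faces = C(9,7) · 2^(9-7) = 36 · 4 = 144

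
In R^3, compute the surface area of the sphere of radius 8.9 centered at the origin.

S_3(8.9) = 2·π^(3/2)·(8.9)^2 / Γ(3/2) = 4πr² = 4π·(8.9)² ≈ 995.382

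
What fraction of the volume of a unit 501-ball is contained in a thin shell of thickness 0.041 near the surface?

V(inner)/V(outer) = ((1-0.041)/1)^501 ≈ 7.783e-10, so the shell fraction is 0.9999999992.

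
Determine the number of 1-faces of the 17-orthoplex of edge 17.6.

An n-cross-polytope has 2^(k+1)·C(n,k+1) k-faces. Here 2^2·C(17,2) = 4·136 = 544.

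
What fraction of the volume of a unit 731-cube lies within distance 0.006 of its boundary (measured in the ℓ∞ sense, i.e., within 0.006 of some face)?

The inner cube has side 1-2·0.006 = 0.988 and volume (0.988)^731 ≈ 0.000147, so the shell holds 0.999853 of the volume.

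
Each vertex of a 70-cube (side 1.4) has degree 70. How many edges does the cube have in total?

The 70-cube has n·2^(n-1) = 70·2^69 = 70·590295810358705651712 = 41320706725109395619840 edges.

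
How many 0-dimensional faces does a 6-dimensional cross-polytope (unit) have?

Number of 0-faces = 2^(0+1) · C(6,0+1) = 2 · 6 = 12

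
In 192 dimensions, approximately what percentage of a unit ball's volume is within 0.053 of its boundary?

1 - (1-0.053)^192 ≈ 0.999971 ≈ 99.997121%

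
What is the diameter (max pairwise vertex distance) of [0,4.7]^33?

The space diagonal of an n-cube of side s is s√n. Here 4.7·√33 ≈ 26.9994.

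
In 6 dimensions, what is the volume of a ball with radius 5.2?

V_6(5.2) = π^(6/2) · (5.2)^6 / Γ(6/2 + 1) ≈ 102169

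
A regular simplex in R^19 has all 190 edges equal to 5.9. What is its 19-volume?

V = (5.9^19 / 19!) · √((19+1) / 2^19) ≈ 2.24814e-05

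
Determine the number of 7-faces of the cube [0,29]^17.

An n-cube has C(n,k)·2^(n-k) k-faces. Here C(17,7)·2^10 = 19448·1024 = 19914752.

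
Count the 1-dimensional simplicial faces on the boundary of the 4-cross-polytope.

Each 1-face is the convex hull of 2 vertices, one chosen as ±e_i from each of 2 distinct axes: 2^2·C(4,2) = 24.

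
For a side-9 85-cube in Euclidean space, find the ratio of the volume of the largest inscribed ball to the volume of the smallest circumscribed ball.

V_in/V_out = n^(-n/2) = 85^(-85/2) ≈ 9.99299e-83.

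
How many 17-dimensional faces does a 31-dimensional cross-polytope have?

f_17(31-orthoplex) = 2^18 · (31 choose 18) = 54068006092800.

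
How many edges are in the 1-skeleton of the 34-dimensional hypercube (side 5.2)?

Each of the 2^34 = 17179869184 vertices has degree 34; total edges = 34·2^34/2 = 292057776128.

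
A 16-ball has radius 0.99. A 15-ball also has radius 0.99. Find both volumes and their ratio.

V_16(0.99) ≈ 0.200374. V_15(0.99) ≈ 0.328063. Ratio V_16/V_15 ≈ 0.6108.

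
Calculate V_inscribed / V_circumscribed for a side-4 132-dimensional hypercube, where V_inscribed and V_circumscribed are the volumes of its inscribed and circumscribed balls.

V_in/V_out = n^(-n/2) = 132^(-132/2) ≈ 1.10185e-140.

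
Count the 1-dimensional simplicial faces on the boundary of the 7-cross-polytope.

Number of 1-faces = 2^(1+1) · C(7,1+1) = 4 · 21 = 84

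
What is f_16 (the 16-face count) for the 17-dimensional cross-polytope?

An n-cross-polytope has 2^(k+1)·C(n,k+1) k-faces. Here 2^17·C(17,17) = 131072·1 = 131072.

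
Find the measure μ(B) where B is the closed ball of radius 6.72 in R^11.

The n-ball volume is π^(n/2)·r^n/Γ(n/2+1). With n=11, r=6.72: V ≈ 2.37775e+09.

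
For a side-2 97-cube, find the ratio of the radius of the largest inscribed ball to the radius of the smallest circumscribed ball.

For an n-cube of any side s, the inradius is s/2 and the circumradius is s√n/2, so the ratio is 1/√97 ≈ 0.101535.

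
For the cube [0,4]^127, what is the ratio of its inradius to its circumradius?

r_in / r_out = (4/2) / (4√127/2) = 1/√127 ≈ 0.0887357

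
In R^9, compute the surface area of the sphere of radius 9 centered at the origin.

S = n·V_n(r)/r = 9·V_9(9)/9 (volume-to-surface relation), giving 459165024·π^4/35 ≈ 1.27791e+09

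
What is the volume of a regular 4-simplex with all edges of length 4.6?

V_4 = √(5) · 4.6^4 / (4! · 2^(4/2)) ≈ 10.4291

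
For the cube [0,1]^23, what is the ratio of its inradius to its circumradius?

Ratio = (s/2)/(s√23/2) = 23^(-1/2) ≈ 0.208514.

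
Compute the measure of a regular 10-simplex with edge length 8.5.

For a regular n-simplex with edge a, V = (a^n / n!)·√((n+1)/2^n). With a=8.5, n=10: V ≈ 56.2306.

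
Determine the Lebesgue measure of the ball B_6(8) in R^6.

V_6(8) = π^(6/2) · (8)^6 / Γ(6/2 + 1) = 131072·π^3/3 ≈ 1.35468e+06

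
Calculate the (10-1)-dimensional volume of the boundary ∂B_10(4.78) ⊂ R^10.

The surface area of an n-ball is 2π^(n/2) r^(n-1) / Γ(n/2). For n=10, r=4.78: 3.32215e+07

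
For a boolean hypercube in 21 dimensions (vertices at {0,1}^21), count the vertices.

Number of vertices = 2^21 = 2097152.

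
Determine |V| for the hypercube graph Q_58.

Number of vertices = 2^58 = 288230376151711744.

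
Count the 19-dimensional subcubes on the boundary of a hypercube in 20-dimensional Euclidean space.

Choose 19 of 20 axes to span the face (C(20,19) = 20 ways), then fix each of the remaining 1 coordinate at one of its two extreme values (2^1 = 2 ways): 20·2 = 40.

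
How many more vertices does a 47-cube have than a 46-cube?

The 47-cube has 2^47 = 140737488355328 vertices. The 46-cube has 2^46 = 70368744177664 vertices. Difference: 140737488355328 - 70368744177664 = 70368744177664.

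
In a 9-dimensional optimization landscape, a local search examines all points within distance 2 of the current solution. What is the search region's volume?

V_9(2) = π^(9/2) · (2)^9 / Γ(9/2 + 1) = 16384·π^4/945 ≈ 1688.84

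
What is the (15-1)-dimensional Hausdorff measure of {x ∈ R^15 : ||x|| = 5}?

S = n·V_n(r)/r = 15·V_15(5)/5 (volume-to-surface relation), giving 312500000000·π^7/27027 ≈ 3.49222e+10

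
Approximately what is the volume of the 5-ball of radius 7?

The n-ball volume is π^(n/2)·r^n/Γ(n/2+1). With n=5, r=7: V = 134456·π^2/15 ≈ 88468.5.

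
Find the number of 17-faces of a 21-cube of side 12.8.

Number of 17-faces = C(21,17) · 2^(21-17) = 5985 · 16 = 95760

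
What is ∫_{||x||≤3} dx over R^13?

V_13(3) = π^(13/2) · (3)^13 / Γ(13/2 + 1) = 7558272·π^6/5005 ≈ 1.45184e+06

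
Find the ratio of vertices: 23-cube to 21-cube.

The 23-cube has 2^23 = 8388608 vertices. The 21-cube has 2^21 = 2097152 vertices. Ratio: 8388608/2097152 = 4.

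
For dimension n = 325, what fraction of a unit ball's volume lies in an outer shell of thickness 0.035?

1 - (1-0.035)^325 ≈ 0.999991 ≈ 99.999064%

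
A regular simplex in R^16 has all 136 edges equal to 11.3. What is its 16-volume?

For a regular n-simplex with edge a, V = (a^n / n!)·√((n+1)/2^n). With a=11.3, n=16: V ≈ 54.4026.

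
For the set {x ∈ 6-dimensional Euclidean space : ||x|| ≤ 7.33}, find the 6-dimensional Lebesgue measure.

V_6(7.33) = π^(6/2) · (7.33)^6 / Γ(6/2 + 1) ≈ 801534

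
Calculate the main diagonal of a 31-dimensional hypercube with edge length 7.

||(7,7,...,7)|| = √(31)·7 ≈ 38.9744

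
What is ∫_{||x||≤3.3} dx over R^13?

V_13(3.3) = π^(13/2) · (3.3)^13 / Γ(13/2 + 1) ≈ 5.01213e+06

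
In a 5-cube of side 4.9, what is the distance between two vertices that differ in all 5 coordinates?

Diagonal = √5 · 4.9 ≈ 10.9567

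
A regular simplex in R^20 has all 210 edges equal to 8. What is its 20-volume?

V_20 = √(21) · 8^20 / (20! · 2^(20/2)) ≈ 0.00212073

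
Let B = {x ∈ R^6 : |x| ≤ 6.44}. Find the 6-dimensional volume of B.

V_6(6.44) = π^(6/2) · (6.44)^6 / Γ(6/2 + 1) ≈ 368649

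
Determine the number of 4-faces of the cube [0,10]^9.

f_4(9-cube) = (9 choose 4) · 2^5 = 4032.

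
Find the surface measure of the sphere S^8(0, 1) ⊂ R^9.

The surface area of an n-ball is 2π^(n/2) r^(n-1) / Γ(n/2). For n=9, r=1: 32·π^4/105 ≈ 29.6866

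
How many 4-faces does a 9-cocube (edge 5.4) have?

Each 4-face is the convex hull of 5 vertices, one chosen as ±e_i from each of 5 distinct axes: 2^5·C(9,5) = 4032.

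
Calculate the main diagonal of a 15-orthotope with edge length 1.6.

Diagonal = √15 · 1.6 ≈ 6.19677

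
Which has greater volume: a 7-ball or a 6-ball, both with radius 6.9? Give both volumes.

V_7(6.9) ≈ 3.51823e+06. V_6(6.9) ≈ 557690. The 7-ball is larger.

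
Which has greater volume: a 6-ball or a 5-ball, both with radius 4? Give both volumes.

V_6(4) ≈ 21167. V_5(4) ≈ 5390.12. The 6-ball is larger.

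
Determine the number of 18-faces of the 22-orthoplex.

Each 18-face is the convex hull of 19 vertices, one chosen as ±e_i from each of 19 distinct axes: 2^19·C(22,19) = 807403520.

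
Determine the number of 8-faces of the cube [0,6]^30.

Number of 8-faces = C(30,8) · 2^(30-8) = 5852925 · 4194304 = 24548946739200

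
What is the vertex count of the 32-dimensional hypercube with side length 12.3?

Number of vertices = 2^32 = 4294967296.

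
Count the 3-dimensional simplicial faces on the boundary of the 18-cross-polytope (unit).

An n-cross-polytope has 2^(k+1)·C(n,k+1) k-faces. Here 2^4·C(18,4) = 16·3060 = 48960.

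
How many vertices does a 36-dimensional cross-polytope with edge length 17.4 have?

An n-cross-polytope has 2n vertices; here n = 36, giving 72.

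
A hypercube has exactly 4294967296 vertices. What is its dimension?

n = log_2(4294967296) = 32.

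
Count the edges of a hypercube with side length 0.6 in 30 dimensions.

Number of 1-faces = C(30,1)·2^(30-1) = 30·536870912 = 16106127360.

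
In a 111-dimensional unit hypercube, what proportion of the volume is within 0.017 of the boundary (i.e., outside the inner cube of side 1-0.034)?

The inner cube has side 1-2·0.017 = 0.966 and volume (0.966)^111 ≈ 0.0215, so the shell holds 0.978499 of the volume.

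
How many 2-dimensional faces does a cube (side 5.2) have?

Number of 2-faces = C(3,2) · 2^(3-2) = 3 · 2 = 6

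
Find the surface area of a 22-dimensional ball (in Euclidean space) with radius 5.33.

S_22(5.33) = 2·π^(22/2)·(5.33)^21 / Γ(22/2) ≈ 2.95929e+14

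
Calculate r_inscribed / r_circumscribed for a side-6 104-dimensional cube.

r_in = 6/2 (half the side); r_out = 6√104/2 (half the diagonal). Ratio = 1/√104 ≈ 0.0980581.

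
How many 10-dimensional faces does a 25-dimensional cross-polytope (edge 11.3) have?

Each 10-face is the convex hull of 11 vertices, one chosen as ±e_i from each of 11 distinct axes: 2^11·C(25,11) = 9128755200.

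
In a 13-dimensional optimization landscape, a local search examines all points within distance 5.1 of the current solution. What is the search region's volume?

Volume = π^{13/2}·(5.1)^13/Γ(15/2) ≈ 1.43798e+09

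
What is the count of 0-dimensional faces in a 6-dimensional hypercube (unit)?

f_0(6-cube) = (6 choose 0) · 2^6 = 64.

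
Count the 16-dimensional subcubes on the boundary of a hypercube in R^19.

Choose 16 of 19 axes to span the face (C(19,16) = 969 ways), then fix each of the remaining 3 coordinates at one of its two extreme values (2^3 = 8 ways): 969·8 = 7752.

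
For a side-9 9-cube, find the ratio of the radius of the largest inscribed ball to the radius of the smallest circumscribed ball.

r_in = 9/2 (half the side); r_out = 9√9/2 (half the diagonal). Ratio = 1/√9 ≈ 0.333333.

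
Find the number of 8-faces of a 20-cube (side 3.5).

Number of 8-faces = C(20,8) · 2^(20-8) = 125970 · 4096 = 515973120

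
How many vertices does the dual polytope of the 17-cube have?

The vertices are ±e_1, ..., ±e_17, so there are 2·17 = 34.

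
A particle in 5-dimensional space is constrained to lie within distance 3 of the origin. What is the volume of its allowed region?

V_5(3) = π^(5/2) · (3)^5 / Γ(5/2 + 1) = 648·π^2/5 ≈ 1279.1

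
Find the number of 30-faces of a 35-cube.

f_30(35-cube) = (35 choose 30) · 2^5 = 10388224.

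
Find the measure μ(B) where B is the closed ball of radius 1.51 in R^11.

V_11(1.51) = π^(11/2) · (1.51)^11 / Γ(11/2 + 1) ≈ 175.328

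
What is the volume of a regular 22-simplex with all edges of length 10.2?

V_22 = √(23) · 10.2^22 / (22! · 2^(22/2)) ≈ 0.0322085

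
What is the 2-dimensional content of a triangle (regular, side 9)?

Area = (√3/4) · 9² = 35.074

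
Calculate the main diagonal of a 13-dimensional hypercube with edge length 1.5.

d = √(1.5² + 1.5² + ... + 1.5²) [13 terms] = √(13·1.5²) = 1.5√13 ≈ 5.40833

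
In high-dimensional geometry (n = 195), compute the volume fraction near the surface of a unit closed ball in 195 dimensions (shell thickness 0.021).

1 - (1-0.021)^195 ≈ 0.984055 ≈ 98.41%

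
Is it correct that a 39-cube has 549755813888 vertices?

True. The 39-cube has 2^39 = 549755813888 vertices.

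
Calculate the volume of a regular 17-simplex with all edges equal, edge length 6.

Volume = 6^17 · √(18/2^17) / 17! ≈ 0.000557679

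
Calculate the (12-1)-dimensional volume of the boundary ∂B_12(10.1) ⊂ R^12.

|∂B_12(10.1)| ≈ 1.78765e+12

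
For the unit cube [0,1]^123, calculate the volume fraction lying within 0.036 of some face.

The inner cube has side 1-2·0.036 = 0.928 and volume (0.928)^123 ≈ 0.000102, so the shell holds 0.999898 of the volume.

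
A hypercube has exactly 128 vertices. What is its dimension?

Since 2^n = 128, we have n = 7.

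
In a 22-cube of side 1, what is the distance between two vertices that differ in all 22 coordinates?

||(1,1,...,1)|| = √(22)·1 ≈ 4.69042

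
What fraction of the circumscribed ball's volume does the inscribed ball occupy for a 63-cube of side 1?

V_in / V_out = (r_in/r_out)^63 = (1/√63)^63 = 63^(-63/2) ≈ 2.09302e-57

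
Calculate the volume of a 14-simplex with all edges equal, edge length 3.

V = (3^14 / 14!) · √((14+1) / 2^14) ≈ 1.66006e-06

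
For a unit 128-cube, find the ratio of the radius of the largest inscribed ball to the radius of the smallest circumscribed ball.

r_in / r_out = (1/2) / (1√128/2) = 1/√128 ≈ 0.0883883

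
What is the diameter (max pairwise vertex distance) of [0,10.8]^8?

The space diagonal of an n-cube of side s is s√n. Here 10.8·√8 ≈ 30.547.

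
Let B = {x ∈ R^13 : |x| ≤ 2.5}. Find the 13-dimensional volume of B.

The n-ball volume is π^(n/2)·r^n/Γ(n/2+1). With n=13, r=2.5: V = 244140625·π^6/1729728 ≈ 135694.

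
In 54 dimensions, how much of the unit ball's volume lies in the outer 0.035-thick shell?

Shell fraction = 1 - (1-0.035)^54 ≈ 0.853959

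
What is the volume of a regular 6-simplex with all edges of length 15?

V_6 = √(7) · 15^6 / (6! · 2^(6/2)) ≈ 5232.08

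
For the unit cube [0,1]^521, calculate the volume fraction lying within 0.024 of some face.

1 - (1 - 2·0.024)^521 = 1 - 0.952^521 ≈ 1 - 7.411e-12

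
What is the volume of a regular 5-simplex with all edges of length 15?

V = (15^5 / 5!) · √((5+1) / 2^5) ≈ 2740.16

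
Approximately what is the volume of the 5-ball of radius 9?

V_5(9) = π^(5/2) · (9)^5 / Γ(5/2 + 1) = 157464·π^2/5 ≈ 310821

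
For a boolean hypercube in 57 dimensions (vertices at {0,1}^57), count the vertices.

An n-cube has 2^n vertices; for n = 57 that is 2^57 = 144115188075855872.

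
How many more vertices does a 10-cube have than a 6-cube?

The 10-cube has 2^10 = 1024 vertices. The 6-cube has 2^6 = 64 vertices. Difference: 1024 - 64 = 960.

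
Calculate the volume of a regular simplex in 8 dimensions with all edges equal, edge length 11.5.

Volume = 11.5^8 · √(9/2^8) / 8! ≈ 1422.54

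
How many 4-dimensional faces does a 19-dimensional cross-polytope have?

An n-cross-polytope has 2^(k+1)·C(n,k+1) k-faces. Here 2^5·C(19,5) = 32·11628 = 372096.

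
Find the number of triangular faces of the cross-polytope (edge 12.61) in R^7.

f_2(7-orthoplex) = 2^3 · (7 choose 3) = 280.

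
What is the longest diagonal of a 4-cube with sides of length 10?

||(10,10,...,10)|| = √(4)·10 = 20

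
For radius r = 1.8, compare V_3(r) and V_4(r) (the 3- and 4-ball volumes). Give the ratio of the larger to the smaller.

V_3(1.8) ≈ 24.429, V_4(1.8) ≈ 51.8036. The 4-ball is larger by a factor of 2.121.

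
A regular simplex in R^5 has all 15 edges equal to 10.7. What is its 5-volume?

V = (10.7^5 / 5!) · √((5+1) / 2^5) ≈ 506.102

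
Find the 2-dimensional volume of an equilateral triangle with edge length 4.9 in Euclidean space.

Area = (√3/4) · 4.9² = 10.3966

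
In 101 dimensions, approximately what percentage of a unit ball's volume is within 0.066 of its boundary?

1 - (1-0.066)^101 ≈ 0.998988 ≈ 99.90%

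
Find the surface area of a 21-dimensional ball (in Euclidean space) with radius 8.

|∂B_21(8)| = 2361183241434822606848·π^10/654729075 ≈ 3.37728e+17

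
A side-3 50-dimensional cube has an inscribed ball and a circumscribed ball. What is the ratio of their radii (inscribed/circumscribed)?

r_in / r_out = (3/2) / (3√50/2) = 1/√50 ≈ 0.141421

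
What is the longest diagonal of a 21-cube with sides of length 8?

Diagonal = √21 · 8 ≈ 36.6606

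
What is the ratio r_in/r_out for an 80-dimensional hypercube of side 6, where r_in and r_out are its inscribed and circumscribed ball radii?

r_in / r_out = (6/2) / (6√80/2) = 1/√80 ≈ 0.111803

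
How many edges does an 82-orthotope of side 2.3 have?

An n-cube has n·2^(n-1) edges. With n = 82: 82·2417851639229258349412352 = 198263834416799184651812864.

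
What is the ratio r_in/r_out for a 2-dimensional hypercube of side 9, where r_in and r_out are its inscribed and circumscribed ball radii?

r_in / r_out = (9/2) / (9√2/2) = 1/√2 ≈ 0.707107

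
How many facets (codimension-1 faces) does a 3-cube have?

Number of 2-faces = C(3,2) · 2^(3-2) = 3 · 2 = 6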